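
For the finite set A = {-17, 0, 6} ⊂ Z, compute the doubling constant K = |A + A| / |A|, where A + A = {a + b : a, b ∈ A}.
K = |A + A| / |A| = 6/3 = 2

Enumerate A + A = {a + b : a, b ∈ A}. With |A| = 3, there are |A|^2 = 9 ordered sum pairs; collecting distinct values, A + A = {-34, -17, -11, 0, 6, 12}, so |A + A| = 6. Thus K = 6/3 = 2. For comparison, the minimum possible |A + A| over all 3-element sets is 2·3 − 1 = 5 (so min K = 5/3), attained only by arithmetic progressions.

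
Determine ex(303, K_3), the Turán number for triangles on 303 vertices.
ex(303, K_3) = ⌊303^2/4⌋ = 22952

Mantel (1907): a triangle-free graph on n vertices has at most ⌊n^2/4⌋ edges, with equality for the complete bipartite graph K_{⌊n/2⌋, ⌈n/2⌉}. For n = 303: ⌊303^2/4⌋ = ⌊91809/4⌋ = 22952. The extremal graph is K_{151, 152}, which has 151·152 = 22952 edges.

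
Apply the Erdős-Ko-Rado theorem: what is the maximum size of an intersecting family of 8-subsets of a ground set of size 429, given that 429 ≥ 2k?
max |F| = C(428, 7) = 496887774778680

The Erdős-Ko-Rado theorem states: for n ≥ 2k, an intersecting family of k-subsets of an n-element set has size at most C(n − 1, k − 1), with equality for 'star' families {A ⊆ [n] : |A| = k, i ∈ A} (fix an element i). For n = 429, k = 8: C(428, 7) = 496887774778680.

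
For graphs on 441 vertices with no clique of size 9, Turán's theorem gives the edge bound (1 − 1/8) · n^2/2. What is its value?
Turán density bound = (7/8) · 441^2/2 = 1361367/16 ≈ 85085.4375

Turán's theorem: ex(n, K_{r+1}) is achieved by the complete r-partite Turán graph T(n, r) with parts as balanced as possible, and is at most (1 − 1/r) · n^2/2. For r = 8, n = 441: the density bound is (7/8) · 194481/2 = 1361367/16 ≈ 85085.4375. The integer-valued extremum is e(T(441, 8)) = 85085, which is strictly less than the density bound 1361367/16 since 8 ∤ 441 (the parts of T(441, 8) cannot all be equal).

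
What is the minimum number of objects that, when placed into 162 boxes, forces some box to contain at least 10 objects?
n = (10 − 1)·162 + 1 = 1459

By the generalised pigeonhole principle, to guarantee some box contains ≥ r objects we need more than (r − 1) · k objects total. Threshold: n = (r − 1) · k + 1. With r = 10 and k = 162: n = 9 · 162 + 1 = 1458 + 1 = 1459. For n = 1458 = 9 · 162, we can put exactly 9 objects in every box, avoiding 10 in any single one — so 1459 is tight.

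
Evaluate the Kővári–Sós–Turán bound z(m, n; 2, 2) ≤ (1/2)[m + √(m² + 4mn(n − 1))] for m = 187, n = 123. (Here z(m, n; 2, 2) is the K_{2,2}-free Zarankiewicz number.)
z(187, 123; 2, 2) ≤ (1/2)[187 + √(187² + 4·187·123·122)] = (1/2)[187 + √11259457] = 1771.2557

Kővári–Sós–Turán: let r_1, ..., r_187 be the row sums and z = Σ r_i the total number of 1s. Each pair of columns can share at most one row with both entries 1 (else a 2×2 all-ones block appears), so Σ_i C(r_i, 2) ≤ C(123, 2) = 7503. By convexity Σ_i C(r_i, 2) ≥ 187·C(z/187, 2) = z(z − 187)/(2·187), giving z² − 187z − 187·123·122 ≤ 0 and hence z ≤ (1/2)[187 + √(34969 + 4·2806122)] = (1/2)[187 + √11259457] ≈ (1/2)(187 + 3355.5114) = 1771.2557.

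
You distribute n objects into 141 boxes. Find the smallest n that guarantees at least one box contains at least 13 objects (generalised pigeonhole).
n = (13 − 1)·141 + 1 = 1693

By the generalised pigeonhole principle, to guarantee some box contains ≥ r objects we need more than (r − 1) · k objects total. Threshold: n = (r − 1) · k + 1. With r = 13 and k = 141: n = 12 · 141 + 1 = 1692 + 1 = 1693. For n = 1692 = 12 · 141, we can put exactly 12 objects in every box, avoiding 13 in any single one — so 1693 is tight.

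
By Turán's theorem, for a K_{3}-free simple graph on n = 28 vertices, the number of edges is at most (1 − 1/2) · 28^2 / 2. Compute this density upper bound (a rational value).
Turán density bound = (1/2) · 28^2/2 = 196

Turán's theorem: ex(n, K_{r+1}) is achieved by the complete r-partite Turán graph T(n, r) with parts as balanced as possible, and is at most (1 − 1/r) · n^2/2. For r = 2, n = 28: the density bound is (1/2) · 784/2 = 196. Since 2 ∣ 28, the Turán graph T(28, 2) has parts of equal size 14, and its edge count e(T(28, 2)) = 196 attains the density bound exactly.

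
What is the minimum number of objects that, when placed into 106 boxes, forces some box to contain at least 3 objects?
n = (3 − 1)·106 + 1 = 213

By the generalised pigeonhole principle, to guarantee some box contains ≥ r objects we need more than (r − 1) · k objects total. Threshold: n = (r − 1) · k + 1. With r = 3 and k = 106: n = 2 · 106 + 1 = 212 + 1 = 213. For n = 212 = 2 · 106, we can put exactly 2 objects in every box, avoiding 3 in any single one — so 213 is tight.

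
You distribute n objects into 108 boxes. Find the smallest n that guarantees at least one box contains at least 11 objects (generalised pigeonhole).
n = (11 − 1)·108 + 1 = 1081

By the generalised pigeonhole principle, to guarantee some box contains ≥ r objects we need more than (r − 1) · k objects total. Threshold: n = (r − 1) · k + 1. With r = 11 and k = 108: n = 10 · 108 + 1 = 1080 + 1 = 1081. For n = 1080 = 10 · 108, we can put exactly 10 objects in every box, avoiding 11 in any single one — so 1081 is tight.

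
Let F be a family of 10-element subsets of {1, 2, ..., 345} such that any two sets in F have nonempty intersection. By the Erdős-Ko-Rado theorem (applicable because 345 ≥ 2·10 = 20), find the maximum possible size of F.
max |F| = C(344, 9) = 167276336534875568

Erdős-Ko-Rado (1961): when n ≥ 2k, max |F| = C(n−1, k−1). The bound is attained by the star {A : i ∈ A} for any fixed i ∈ [n]. Here C(345−1, 10−1) = C(344, 9) = 167276336534875568.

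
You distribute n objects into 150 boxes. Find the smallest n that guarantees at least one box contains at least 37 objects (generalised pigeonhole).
n = (37 − 1)·150 + 1 = 5401

By the generalised pigeonhole principle, to guarantee some box contains ≥ r objects we need more than (r − 1) · k objects total. Threshold: n = (r − 1) · k + 1. With r = 37 and k = 150: n = 36 · 150 + 1 = 5400 + 1 = 5401. For n = 5400 = 36 · 150, we can put exactly 36 objects in every box, avoiding 37 in any single one — so 5401 is tight.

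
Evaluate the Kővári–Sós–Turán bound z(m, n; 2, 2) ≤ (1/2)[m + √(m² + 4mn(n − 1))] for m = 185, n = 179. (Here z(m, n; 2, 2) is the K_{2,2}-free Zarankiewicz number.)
z(185, 179; 2, 2) ≤ (1/2)[185 + √(185² + 4·185·179·178)] = (1/2)[185 + √23612105] = 2522.1144

Kővári–Sós–Turán: let r_1, ..., r_185 be the row sums and z = Σ r_i the total number of 1s. Each pair of columns can share at most one row with both entries 1 (else a 2×2 all-ones block appears), so Σ_i C(r_i, 2) ≤ C(179, 2) = 15931. By convexity Σ_i C(r_i, 2) ≥ 185·C(z/185, 2) = z(z − 185)/(2·185), giving z² − 185z − 185·179·178 ≤ 0 and hence z ≤ (1/2)[185 + √(34225 + 4·5894470)] = (1/2)[185 + √23612105] ≈ (1/2)(185 + 4859.2288) = 2522.1144.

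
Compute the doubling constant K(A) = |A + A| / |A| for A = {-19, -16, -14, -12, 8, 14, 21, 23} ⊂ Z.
K = |A + A| / |A| = 32/8 = 4

Enumerate A + A = {a + b : a, b ∈ A}. With |A| = 8, there are |A|^2 = 64 ordered sum pairs; collecting distinct values, A + A = {-38, -35, -33, -32, -31, -30, -28, -26, -24, -11, -8, -6, -5, -4, -2, 0, 2, 4, 5, 7, 9, 11, 16, 22, 28, 29, 31, 35, 37, 42, 44, 46}, so |A + A| = 32. Thus K = 32/8 = 4. For comparison, the minimum possible |A + A| over all 8-element sets is 2·8 − 1 = 15 (so min K = 15/8), attained only by arithmetic progressions.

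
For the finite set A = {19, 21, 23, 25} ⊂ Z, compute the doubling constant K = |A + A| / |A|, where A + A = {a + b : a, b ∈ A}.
K = |A + A| / |A| = 7/4

Enumerate A + A = {a + b : a, b ∈ A}. With |A| = 4, there are |A|^2 = 16 ordered sum pairs; collecting distinct values, A + A = {38, 40, 42, 44, 46, 48, 50}, so |A + A| = 7. Thus K = 7/4. Here |A + A| = 2|A| − 1 = 7, the minimum possible — so K = 7/4 is minimal, which holds iff A is an arithmetic progression.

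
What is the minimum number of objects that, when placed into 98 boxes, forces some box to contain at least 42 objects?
n = (42 − 1)·98 + 1 = 4019

By the generalised pigeonhole principle, to guarantee some box contains ≥ r objects we need more than (r − 1) · k objects total. Threshold: n = (r − 1) · k + 1. With r = 42 and k = 98: n = 41 · 98 + 1 = 4018 + 1 = 4019. For n = 4018 = 41 · 98, we can put exactly 41 objects in every box, avoiding 42 in any single one — so 4019 is tight.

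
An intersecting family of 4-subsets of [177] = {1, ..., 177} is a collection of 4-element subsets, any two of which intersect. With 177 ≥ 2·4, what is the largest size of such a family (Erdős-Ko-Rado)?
max |F| = C(176, 3) = 893200

Erdős-Ko-Rado (1961): when n ≥ 2k, max |F| = C(n−1, k−1). The bound is attained by the star {A : i ∈ A} for any fixed i ∈ [n]. Here C(177−1, 4−1) = C(176, 3) = 893200.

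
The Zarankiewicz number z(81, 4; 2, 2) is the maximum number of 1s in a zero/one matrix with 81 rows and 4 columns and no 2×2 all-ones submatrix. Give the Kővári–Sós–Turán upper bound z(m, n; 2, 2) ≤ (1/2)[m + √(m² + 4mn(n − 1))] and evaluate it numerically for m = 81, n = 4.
z(81, 4; 2, 2) ≤ (1/2)[81 + √(81² + 4·81·4·3)] = (1/2)[81 + √10449] = 91.6102

Kővári–Sós–Turán: let r_1, ..., r_81 be the row sums and z = Σ r_i the total number of 1s. Each pair of columns can share at most one row with both entries 1 (else a 2×2 all-ones block appears), so Σ_i C(r_i, 2) ≤ C(4, 2) = 6. By convexity Σ_i C(r_i, 2) ≥ 81·C(z/81, 2) = z(z − 81)/(2·81), giving z² − 81z − 81·4·3 ≤ 0 and hence z ≤ (1/2)[81 + √(6561 + 4·972)] = (1/2)[81 + √10449] ≈ (1/2)(81 + 102.2204) = 91.6102.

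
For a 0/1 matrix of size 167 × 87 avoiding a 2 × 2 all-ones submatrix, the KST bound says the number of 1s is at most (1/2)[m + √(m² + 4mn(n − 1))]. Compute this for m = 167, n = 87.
z(167, 87; 2, 2) ≤ (1/2)[167 + √(167² + 4·167·87·86)] = (1/2)[167 + √5025865] = 1204.4221

Kővári–Sós–Turán: let r_1, ..., r_167 be the row sums and z = Σ r_i the total number of 1s. Each pair of columns can share at most one row with both entries 1 (else a 2×2 all-ones block appears), so Σ_i C(r_i, 2) ≤ C(87, 2) = 3741. By convexity Σ_i C(r_i, 2) ≥ 167·C(z/167, 2) = z(z − 167)/(2·167), giving z² − 167z − 167·87·86 ≤ 0 and hence z ≤ (1/2)[167 + √(27889 + 4·1249494)] = (1/2)[167 + √5025865] ≈ (1/2)(167 + 2241.8441) = 1204.4221.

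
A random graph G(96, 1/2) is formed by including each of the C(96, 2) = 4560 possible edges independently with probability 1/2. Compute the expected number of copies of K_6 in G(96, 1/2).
E[# K_6] = C(96, 6) · (1/2)^C(6, 2) = 927048304 / 2^15 = 57940519/2048 ≈ 28291.269043

For each 6-subset S of vertices (there are C(96, 6) = 927048304 such S), let X_S = 1 if S induces a K_6 (all C(6, 2) = 15 edges present). Then P(X_S = 1) = (1/2)^15 = 1/32768. By linearity of expectation, E[# K_6] = C(96, 6) · (1/2)^15 = 927048304 / 32768 = 57940519/2048 ≈ 28291.269043.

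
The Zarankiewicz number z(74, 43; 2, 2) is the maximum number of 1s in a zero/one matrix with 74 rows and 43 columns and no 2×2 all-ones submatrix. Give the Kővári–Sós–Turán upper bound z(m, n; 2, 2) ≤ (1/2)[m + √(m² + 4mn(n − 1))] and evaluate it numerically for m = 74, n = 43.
z(74, 43; 2, 2) ≤ (1/2)[74 + √(74² + 4·74·43·42)] = (1/2)[74 + √540052] = 404.4412

Kővári–Sós–Turán: let r_1, ..., r_74 be the row sums and z = Σ r_i the total number of 1s. Each pair of columns can share at most one row with both entries 1 (else a 2×2 all-ones block appears), so Σ_i C(r_i, 2) ≤ C(43, 2) = 903. By convexity Σ_i C(r_i, 2) ≥ 74·C(z/74, 2) = z(z − 74)/(2·74), giving z² − 74z − 74·43·42 ≤ 0 and hence z ≤ (1/2)[74 + √(5476 + 4·133644)] = (1/2)[74 + √540052] ≈ (1/2)(74 + 734.8823) = 404.4412.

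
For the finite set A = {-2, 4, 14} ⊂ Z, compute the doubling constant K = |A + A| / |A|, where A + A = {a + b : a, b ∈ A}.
K = |A + A| / |A| = 6/3 = 2

Enumerate A + A = {a + b : a, b ∈ A}. With |A| = 3, there are |A|^2 = 9 ordered sum pairs; collecting distinct values, A + A = {-4, 2, 8, 12, 18, 28}, so |A + A| = 6. Thus K = 6/3 = 2. For comparison, the minimum possible |A + A| over all 3-element sets is 2·3 − 1 = 5 (so min K = 5/3), attained only by arithmetic progressions.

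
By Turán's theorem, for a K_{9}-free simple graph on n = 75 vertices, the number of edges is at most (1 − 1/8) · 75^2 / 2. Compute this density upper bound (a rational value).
Turán density bound = (7/8) · 75^2/2 = 39375/16 ≈ 2460.9375

Turán's theorem: ex(n, K_{r+1}) is achieved by the complete r-partite Turán graph T(n, r) with parts as balanced as possible, and is at most (1 − 1/r) · n^2/2. For r = 8, n = 75: the density bound is (7/8) · 5625/2 = 39375/16 ≈ 2460.9375. The integer-valued extremum is e(T(75, 8)) = 2460, which is strictly less than the density bound 39375/16 since 8 ∤ 75 (the parts of T(75, 8) cannot all be equal).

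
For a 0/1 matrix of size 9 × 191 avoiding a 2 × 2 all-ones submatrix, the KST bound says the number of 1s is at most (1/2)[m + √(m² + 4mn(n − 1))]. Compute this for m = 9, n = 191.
z(9, 191; 2, 2) ≤ (1/2)[9 + √(9² + 4·9·191·190)] = (1/2)[9 + √1306521] = 576.0157

Kővári–Sós–Turán: let r_1, ..., r_9 be the row sums and z = Σ r_i the total number of 1s. Each pair of columns can share at most one row with both entries 1 (else a 2×2 all-ones block appears), so Σ_i C(r_i, 2) ≤ C(191, 2) = 18145. By convexity Σ_i C(r_i, 2) ≥ 9·C(z/9, 2) = z(z − 9)/(2·9), giving z² − 9z − 9·191·190 ≤ 0 and hence z ≤ (1/2)[9 + √(81 + 4·326610)] = (1/2)[9 + √1306521] ≈ (1/2)(9 + 1143.0315) = 576.0157.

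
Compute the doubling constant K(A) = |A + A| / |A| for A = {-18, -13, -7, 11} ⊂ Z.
K = |A + A| / |A| = 10/4 = 5/2

Enumerate A + A = {a + b : a, b ∈ A}. With |A| = 4, there are |A|^2 = 16 ordered sum pairs; collecting distinct values, A + A = {-36, -31, -26, -25, -20, -14, -7, -2, 4, 22}, so |A + A| = 10. Thus K = 10/4 = 5/2. For comparison, the minimum possible |A + A| over all 4-element sets is 2·4 − 1 = 7 (so min K = 7/4), attained only by arithmetic progressions.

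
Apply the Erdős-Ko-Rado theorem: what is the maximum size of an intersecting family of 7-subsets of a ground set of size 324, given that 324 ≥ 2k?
max |F| = C(323, 6) = 1505215602352

The Erdős-Ko-Rado theorem states: for n ≥ 2k, an intersecting family of k-subsets of an n-element set has size at most C(n − 1, k − 1), with equality for 'star' families {A ⊆ [n] : |A| = k, i ∈ A} (fix an element i). For n = 324, k = 7: C(323, 6) = 1505215602352.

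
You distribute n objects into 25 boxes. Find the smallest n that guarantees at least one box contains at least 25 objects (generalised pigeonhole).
n = (25 − 1)·25 + 1 = 601

By the generalised pigeonhole principle, to guarantee some box contains ≥ r objects we need more than (r − 1) · k objects total. Threshold: n = (r − 1) · k + 1. With r = 25 and k = 25: n = 24 · 25 + 1 = 600 + 1 = 601. For n = 600 = 24 · 25, we can put exactly 24 objects in every box, avoiding 25 in any single one — so 601 is tight.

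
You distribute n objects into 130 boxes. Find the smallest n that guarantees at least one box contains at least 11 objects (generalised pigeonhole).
n = (11 − 1)·130 + 1 = 1301

By the generalised pigeonhole principle, to guarantee some box contains ≥ r objects we need more than (r − 1) · k objects total. Threshold: n = (r − 1) · k + 1. With r = 11 and k = 130: n = 10 · 130 + 1 = 1300 + 1 = 1301. For n = 1300 = 10 · 130, we can put exactly 10 objects in every box, avoiding 11 in any single one — so 1301 is tight.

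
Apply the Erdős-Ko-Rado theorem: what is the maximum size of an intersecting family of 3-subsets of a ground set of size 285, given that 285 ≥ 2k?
max |F| = C(284, 2) = 40186

Erdős-Ko-Rado (1961): when n ≥ 2k, max |F| = C(n−1, k−1). The bound is attained by the star {A : i ∈ A} for any fixed i ∈ [n]. Here C(285−1, 3−1) = C(284, 2) = 40186.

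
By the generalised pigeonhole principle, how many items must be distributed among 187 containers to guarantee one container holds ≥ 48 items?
n = (48 − 1)·187 + 1 = 8790

By the generalised pigeonhole principle, to guarantee some box contains ≥ r objects we need more than (r − 1) · k objects total. Threshold: n = (r − 1) · k + 1. With r = 48 and k = 187: n = 47 · 187 + 1 = 8789 + 1 = 8790. For n = 8789 = 47 · 187, we can put exactly 47 objects in every box, avoiding 48 in any single one — so 8790 is tight.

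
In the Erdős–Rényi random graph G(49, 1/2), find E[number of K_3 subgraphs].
E[# K_3] = C(49, 3) · (1/2)^C(3, 2) = 18424 / 2^3 = 2303

For each 3-subset S of vertices (there are C(49, 3) = 18424 such S), let X_S = 1 if S induces a K_3 (all C(3, 2) = 3 edges present). Then P(X_S = 1) = (1/2)^3 = 1/8. By linearity of expectation, E[# K_3] = C(49, 3) · (1/2)^3 = 18424 / 8 = 2303.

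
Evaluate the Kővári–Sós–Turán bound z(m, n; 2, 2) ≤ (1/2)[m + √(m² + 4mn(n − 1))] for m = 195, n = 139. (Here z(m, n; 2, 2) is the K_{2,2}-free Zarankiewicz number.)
z(195, 139; 2, 2) ≤ (1/2)[195 + √(195² + 4·195·139·138)] = (1/2)[195 + √14999985] = 2033.9907

Kővári–Sós–Turán: let r_1, ..., r_195 be the row sums and z = Σ r_i the total number of 1s. Each pair of columns can share at most one row with both entries 1 (else a 2×2 all-ones block appears), so Σ_i C(r_i, 2) ≤ C(139, 2) = 9591. By convexity Σ_i C(r_i, 2) ≥ 195·C(z/195, 2) = z(z − 195)/(2·195), giving z² − 195z − 195·139·138 ≤ 0 and hence z ≤ (1/2)[195 + √(38025 + 4·3740490)] = (1/2)[195 + √14999985] ≈ (1/2)(195 + 3872.9814) = 2033.9907.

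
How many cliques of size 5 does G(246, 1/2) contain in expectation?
E[# K_5] = C(246, 5) · (1/2)^C(5, 2) = 7206616494 / 2^10 = 3603308247/512 ≈ 7037711.419922

For each 5-subset S of vertices (there are C(246, 5) = 7206616494 such S), let X_S = 1 if S induces a K_5 (all C(5, 2) = 10 edges present). Then P(X_S = 1) = (1/2)^10 = 1/1024. By linearity of expectation, E[# K_5] = C(246, 5) · (1/2)^10 = 7206616494 / 1024 = 3603308247/512 ≈ 7037711.419922.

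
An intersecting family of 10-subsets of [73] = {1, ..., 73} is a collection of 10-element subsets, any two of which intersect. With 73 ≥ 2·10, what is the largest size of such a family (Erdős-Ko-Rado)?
max |F| = C(72, 9) = 85113005120

The Erdős-Ko-Rado theorem states: for n ≥ 2k, an intersecting family of k-subsets of an n-element set has size at most C(n − 1, k − 1), with equality for 'star' families {A ⊆ [n] : |A| = k, i ∈ A} (fix an element i). For n = 73, k = 10: C(72, 9) = 85113005120.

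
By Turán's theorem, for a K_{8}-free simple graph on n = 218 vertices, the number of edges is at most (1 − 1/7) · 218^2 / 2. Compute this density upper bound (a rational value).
Turán density bound = (6/7) · 218^2/2 = 142572/7 ≈ 20367.4286

Turán's theorem: ex(n, K_{r+1}) is achieved by the complete r-partite Turán graph T(n, r) with parts as balanced as possible, and is at most (1 − 1/r) · n^2/2. For r = 7, n = 218: the density bound is (6/7) · 47524/2 = 142572/7 ≈ 20367.4286. The integer-valued extremum is e(T(218, 7)) = 20367, which is strictly less than the density bound 142572/7 since 7 ∤ 218 (the parts of T(218, 7) cannot all be equal).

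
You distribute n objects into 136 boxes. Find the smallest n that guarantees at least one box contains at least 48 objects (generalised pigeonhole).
n = (48 − 1)·136 + 1 = 6393

By the generalised pigeonhole principle, to guarantee some box contains ≥ r objects we need more than (r − 1) · k objects total. Threshold: n = (r − 1) · k + 1. With r = 48 and k = 136: n = 47 · 136 + 1 = 6392 + 1 = 6393. For n = 6392 = 47 · 136, we can put exactly 47 objects in every box, avoiding 48 in any single one — so 6393 is tight.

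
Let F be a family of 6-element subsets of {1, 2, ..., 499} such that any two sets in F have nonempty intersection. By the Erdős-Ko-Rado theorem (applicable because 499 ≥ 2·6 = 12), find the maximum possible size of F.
max |F| = C(498, 5) = 250160254344

The Erdős-Ko-Rado theorem states: for n ≥ 2k, an intersecting family of k-subsets of an n-element set has size at most C(n − 1, k − 1), with equality for 'star' families {A ⊆ [n] : |A| = k, i ∈ A} (fix an element i). For n = 499, k = 6: C(498, 5) = 250160254344.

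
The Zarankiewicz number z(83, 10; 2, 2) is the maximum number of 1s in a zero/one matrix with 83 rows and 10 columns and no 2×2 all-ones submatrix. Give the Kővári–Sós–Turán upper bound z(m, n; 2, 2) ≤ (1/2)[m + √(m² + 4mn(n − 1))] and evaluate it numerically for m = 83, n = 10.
z(83, 10; 2, 2) ≤ (1/2)[83 + √(83² + 4·83·10·9)] = (1/2)[83 + √36769] = 137.3762

Kővári–Sós–Turán: let r_1, ..., r_83 be the row sums and z = Σ r_i the total number of 1s. Each pair of columns can share at most one row with both entries 1 (else a 2×2 all-ones block appears), so Σ_i C(r_i, 2) ≤ C(10, 2) = 45. By convexity Σ_i C(r_i, 2) ≥ 83·C(z/83, 2) = z(z − 83)/(2·83), giving z² − 83z − 83·10·9 ≤ 0 and hence z ≤ (1/2)[83 + √(6889 + 4·7470)] = (1/2)[83 + √36769] ≈ (1/2)(83 + 191.7524) = 137.3762.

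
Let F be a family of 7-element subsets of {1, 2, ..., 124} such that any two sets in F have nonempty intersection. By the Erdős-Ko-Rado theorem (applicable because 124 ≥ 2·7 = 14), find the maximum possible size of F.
max |F| = C(123, 6) = 4249404082

The Erdős-Ko-Rado theorem states: for n ≥ 2k, an intersecting family of k-subsets of an n-element set has size at most C(n − 1, k − 1), with equality for 'star' families {A ⊆ [n] : |A| = k, i ∈ A} (fix an element i). For n = 124, k = 7: C(123, 6) = 4249404082.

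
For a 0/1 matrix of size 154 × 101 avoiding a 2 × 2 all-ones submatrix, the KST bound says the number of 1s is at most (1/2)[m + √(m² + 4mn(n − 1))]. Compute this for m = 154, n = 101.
z(154, 101; 2, 2) ≤ (1/2)[154 + √(154² + 4·154·101·100)] = (1/2)[154 + √6245316] = 1326.5315

Kővári–Sós–Turán: let r_1, ..., r_154 be the row sums and z = Σ r_i the total number of 1s. Each pair of columns can share at most one row with both entries 1 (else a 2×2 all-ones block appears), so Σ_i C(r_i, 2) ≤ C(101, 2) = 5050. By convexity Σ_i C(r_i, 2) ≥ 154·C(z/154, 2) = z(z − 154)/(2·154), giving z² − 154z − 154·101·100 ≤ 0 and hence z ≤ (1/2)[154 + √(23716 + 4·1555400)] = (1/2)[154 + √6245316] ≈ (1/2)(154 + 2499.063) = 1326.5315.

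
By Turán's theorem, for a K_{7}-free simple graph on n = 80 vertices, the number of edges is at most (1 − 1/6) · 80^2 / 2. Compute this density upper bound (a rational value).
Turán density bound = (5/6) · 80^2/2 = 8000/3 ≈ 2666.6667

Turán's theorem: ex(n, K_{r+1}) is achieved by the complete r-partite Turán graph T(n, r) with parts as balanced as possible, and is at most (1 − 1/r) · n^2/2. For r = 6, n = 80: the density bound is (5/6) · 6400/2 = 8000/3 ≈ 2666.6667. The integer-valued extremum is e(T(80, 6)) = 2666, which is strictly less than the density bound 8000/3 since 6 ∤ 80 (the parts of T(80, 6) cannot all be equal).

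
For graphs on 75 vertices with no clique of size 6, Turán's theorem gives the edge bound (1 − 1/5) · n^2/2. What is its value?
Turán density bound = (4/5) · 75^2/2 = 2250

Turán's theorem: ex(n, K_{r+1}) is achieved by the complete r-partite Turán graph T(n, r) with parts as balanced as possible, and is at most (1 − 1/r) · n^2/2. For r = 5, n = 75: the density bound is (4/5) · 5625/2 = 2250. Since 5 ∣ 75, the Turán graph T(75, 5) has parts of equal size 15, and its edge count e(T(75, 5)) = 2250 attains the density bound exactly.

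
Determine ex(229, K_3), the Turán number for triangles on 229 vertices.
ex(229, K_3) = ⌊229^2/4⌋ = 13110

Mantel (1907): a triangle-free graph on n vertices has at most ⌊n^2/4⌋ edges, with equality for the complete bipartite graph K_{⌊n/2⌋, ⌈n/2⌉}. For n = 229: ⌊229^2/4⌋ = ⌊52441/4⌋ = 13110. The extremal graph is K_{114, 115}, which has 114·115 = 13110 edges.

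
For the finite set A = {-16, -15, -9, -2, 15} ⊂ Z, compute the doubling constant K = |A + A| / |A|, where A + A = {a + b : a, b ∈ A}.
K = |A + A| / |A| = 14/5

Enumerate A + A = {a + b : a, b ∈ A}. With |A| = 5, there are |A|^2 = 25 ordered sum pairs; collecting distinct values, A + A = {-32, -31, -30, -25, -24, -18, -17, -11, -4, -1, 0, 6, 13, 30}, so |A + A| = 14. Thus K = 14/5. For comparison, the minimum possible |A + A| over all 5-element sets is 2·5 − 1 = 9 (so min K = 9/5), attained only by arithmetic progressions.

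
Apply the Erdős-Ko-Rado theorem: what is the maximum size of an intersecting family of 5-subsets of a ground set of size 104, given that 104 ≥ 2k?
max |F| = C(103, 4) = 4421275

Erdős-Ko-Rado (1961): when n ≥ 2k, max |F| = C(n−1, k−1). The bound is attained by the star {A : i ∈ A} for any fixed i ∈ [n]. Here C(104−1, 5−1) = C(103, 4) = 4421275.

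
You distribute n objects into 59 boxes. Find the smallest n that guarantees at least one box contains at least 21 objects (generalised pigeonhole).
n = (21 − 1)·59 + 1 = 1181

By the generalised pigeonhole principle, to guarantee some box contains ≥ r objects we need more than (r − 1) · k objects total. Threshold: n = (r − 1) · k + 1. With r = 21 and k = 59: n = 20 · 59 + 1 = 1180 + 1 = 1181. For n = 1180 = 20 · 59, we can put exactly 20 objects in every box, avoiding 21 in any single one — so 1181 is tight.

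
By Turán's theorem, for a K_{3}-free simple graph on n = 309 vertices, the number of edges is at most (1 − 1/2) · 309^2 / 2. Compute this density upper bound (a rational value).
Turán density bound = (1/2) · 309^2/2 = 95481/4 ≈ 23870.25

Turán's theorem: ex(n, K_{r+1}) is achieved by the complete r-partite Turán graph T(n, r) with parts as balanced as possible, and is at most (1 − 1/r) · n^2/2. For r = 2, n = 309: the density bound is (1/2) · 95481/2 = 95481/4 ≈ 23870.25. The integer-valued extremum is e(T(309, 2)) = 23870, which is strictly less than the density bound 95481/4 since 2 ∤ 309 (the parts of T(309, 2) cannot all be equal).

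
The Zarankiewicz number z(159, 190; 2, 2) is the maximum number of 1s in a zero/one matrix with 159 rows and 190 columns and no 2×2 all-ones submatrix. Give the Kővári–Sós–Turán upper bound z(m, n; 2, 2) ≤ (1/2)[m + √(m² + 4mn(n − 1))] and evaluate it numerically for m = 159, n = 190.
z(159, 190; 2, 2) ≤ (1/2)[159 + √(159² + 4·159·190·189)] = (1/2)[159 + √22864041] = 2470.3179

Kővári–Sós–Turán: let r_1, ..., r_159 be the row sums and z = Σ r_i the total number of 1s. Each pair of columns can share at most one row with both entries 1 (else a 2×2 all-ones block appears), so Σ_i C(r_i, 2) ≤ C(190, 2) = 17955. By convexity Σ_i C(r_i, 2) ≥ 159·C(z/159, 2) = z(z − 159)/(2·159), giving z² − 159z − 159·190·189 ≤ 0 and hence z ≤ (1/2)[159 + √(25281 + 4·5709690)] = (1/2)[159 + √22864041] ≈ (1/2)(159 + 4781.6358) = 2470.3179.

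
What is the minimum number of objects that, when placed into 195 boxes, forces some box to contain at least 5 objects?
n = (5 − 1)·195 + 1 = 781

By the generalised pigeonhole principle, to guarantee some box contains ≥ r objects we need more than (r − 1) · k objects total. Threshold: n = (r − 1) · k + 1. With r = 5 and k = 195: n = 4 · 195 + 1 = 780 + 1 = 781. For n = 780 = 4 · 195, we can put exactly 4 objects in every box, avoiding 5 in any single one — so 781 is tight.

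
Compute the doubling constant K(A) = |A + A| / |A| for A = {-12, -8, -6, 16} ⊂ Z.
K = |A + A| / |A| = 10/4 = 5/2

Enumerate A + A = {a + b : a, b ∈ A}. With |A| = 4, there are |A|^2 = 16 ordered sum pairs; collecting distinct values, A + A = {-24, -20, -18, -16, -14, -12, 4, 8, 10, 32}, so |A + A| = 10. Thus K = 10/4 = 5/2. For comparison, the minimum possible |A + A| over all 4-element sets is 2·4 − 1 = 7 (so min K = 7/4), attained only by arithmetic progressions.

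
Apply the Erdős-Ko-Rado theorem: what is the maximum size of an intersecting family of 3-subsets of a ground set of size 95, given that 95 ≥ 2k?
max |F| = C(94, 2) = 4371

Erdős-Ko-Rado (1961): when n ≥ 2k, max |F| = C(n−1, k−1). The bound is attained by the star {A : i ∈ A} for any fixed i ∈ [n]. Here C(95−1, 3−1) = C(94, 2) = 4371.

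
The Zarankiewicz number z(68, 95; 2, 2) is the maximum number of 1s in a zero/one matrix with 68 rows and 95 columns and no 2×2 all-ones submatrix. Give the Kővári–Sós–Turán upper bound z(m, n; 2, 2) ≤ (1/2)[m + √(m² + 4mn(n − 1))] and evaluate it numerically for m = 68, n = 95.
z(68, 95; 2, 2) ≤ (1/2)[68 + √(68² + 4·68·95·94)] = (1/2)[68 + √2433584] = 813.9974

Kővári–Sós–Turán: let r_1, ..., r_68 be the row sums and z = Σ r_i the total number of 1s. Each pair of columns can share at most one row with both entries 1 (else a 2×2 all-ones block appears), so Σ_i C(r_i, 2) ≤ C(95, 2) = 4465. By convexity Σ_i C(r_i, 2) ≥ 68·C(z/68, 2) = z(z − 68)/(2·68), giving z² − 68z − 68·95·94 ≤ 0 and hence z ≤ (1/2)[68 + √(4624 + 4·607240)] = (1/2)[68 + √2433584] ≈ (1/2)(68 + 1559.9949) = 813.9974.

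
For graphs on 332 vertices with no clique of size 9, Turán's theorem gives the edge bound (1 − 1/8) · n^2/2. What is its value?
Turán density bound = (7/8) · 332^2/2 = 48223

Turán's theorem: ex(n, K_{r+1}) is achieved by the complete r-partite Turán graph T(n, r) with parts as balanced as possible, and is at most (1 − 1/r) · n^2/2. For r = 8, n = 332: the density bound is (7/8) · 110224/2 = 48223. The integer-valued extremum is e(T(332, 8)) = 48222, which is strictly less than the density bound 48223 since 8 ∤ 332 (the parts of T(332, 8) cannot all be equal).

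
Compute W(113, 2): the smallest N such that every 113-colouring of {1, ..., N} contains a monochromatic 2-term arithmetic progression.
W(113, 2) = 113 + 1 = 114

A 2-term AP is any pair of integers, so a monochromatic 2-AP exists iff some colour is used at least twice. With 113 colours, the colouring i ↦ i on {1, ..., 113} uses each colour once, avoiding any monochromatic pair, so W(113, 2) > 113. For {1, ..., 114}, pigeonhole forces two integers of the same colour, which form a monochromatic 2-AP. Hence W(113, 2) = 114.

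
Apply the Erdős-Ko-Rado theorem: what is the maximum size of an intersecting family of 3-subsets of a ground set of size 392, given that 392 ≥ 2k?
max |F| = C(391, 2) = 76245

Erdős-Ko-Rado (1961): when n ≥ 2k, max |F| = C(n−1, k−1). The bound is attained by the star {A : i ∈ A} for any fixed i ∈ [n]. Here C(392−1, 3−1) = C(391, 2) = 76245.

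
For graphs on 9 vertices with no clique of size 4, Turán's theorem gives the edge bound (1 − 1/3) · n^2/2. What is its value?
Turán density bound = (2/3) · 9^2/2 = 27

Turán's theorem: ex(n, K_{r+1}) is achieved by the complete r-partite Turán graph T(n, r) with parts as balanced as possible, and is at most (1 − 1/r) · n^2/2. For r = 3, n = 9: the density bound is (2/3) · 81/2 = 27. Since 3 ∣ 9, the Turán graph T(9, 3) has parts of equal size 3, and its edge count e(T(9, 3)) = 27 attains the density bound exactly.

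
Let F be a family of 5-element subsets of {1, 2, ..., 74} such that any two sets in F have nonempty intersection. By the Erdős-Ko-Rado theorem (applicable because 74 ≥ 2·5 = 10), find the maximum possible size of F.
max |F| = C(73, 4) = 1088430

The Erdős-Ko-Rado theorem states: for n ≥ 2k, an intersecting family of k-subsets of an n-element set has size at most C(n − 1, k − 1), with equality for 'star' families {A ⊆ [n] : |A| = k, i ∈ A} (fix an element i). For n = 74, k = 5: C(73, 4) = 1088430.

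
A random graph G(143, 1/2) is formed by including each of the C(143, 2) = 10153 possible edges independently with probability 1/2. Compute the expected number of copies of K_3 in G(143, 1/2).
E[# K_3] = C(143, 3) · (1/2)^C(3, 2) = 477191 / 2^3 = 59648.875

For each 3-subset S of vertices (there are C(143, 3) = 477191 such S), let X_S = 1 if S induces a K_3 (all C(3, 2) = 3 edges present). Then P(X_S = 1) = (1/2)^3 = 1/8. By linearity of expectation, E[# K_3] = C(143, 3) · (1/2)^3 = 477191 / 8 = 59648.875.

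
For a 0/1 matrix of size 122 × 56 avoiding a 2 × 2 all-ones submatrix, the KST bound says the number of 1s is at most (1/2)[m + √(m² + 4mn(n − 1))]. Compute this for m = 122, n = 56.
z(122, 56; 2, 2) ≤ (1/2)[122 + √(122² + 4·122·56·55)] = (1/2)[122 + √1517924] = 677.0203

Kővári–Sós–Turán: let r_1, ..., r_122 be the row sums and z = Σ r_i the total number of 1s. Each pair of columns can share at most one row with both entries 1 (else a 2×2 all-ones block appears), so Σ_i C(r_i, 2) ≤ C(56, 2) = 1540. By convexity Σ_i C(r_i, 2) ≥ 122·C(z/122, 2) = z(z − 122)/(2·122), giving z² − 122z − 122·56·55 ≤ 0 and hence z ≤ (1/2)[122 + √(14884 + 4·375760)] = (1/2)[122 + √1517924] ≈ (1/2)(122 + 1232.0406) = 677.0203.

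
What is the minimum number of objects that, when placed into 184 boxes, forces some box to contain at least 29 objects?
n = (29 − 1)·184 + 1 = 5153

By the generalised pigeonhole principle, to guarantee some box contains ≥ r objects we need more than (r − 1) · k objects total. Threshold: n = (r − 1) · k + 1. With r = 29 and k = 184: n = 28 · 184 + 1 = 5152 + 1 = 5153. For n = 5152 = 28 · 184, we can put exactly 28 objects in every box, avoiding 29 in any single one — so 5153 is tight.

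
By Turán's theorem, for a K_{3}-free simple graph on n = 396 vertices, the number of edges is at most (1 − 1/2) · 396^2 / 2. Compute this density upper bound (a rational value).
Turán density bound = (1/2) · 396^2/2 = 39204

Turán's theorem: ex(n, K_{r+1}) is achieved by the complete r-partite Turán graph T(n, r) with parts as balanced as possible, and is at most (1 − 1/r) · n^2/2. For r = 2, n = 396: the density bound is (1/2) · 156816/2 = 39204. Since 2 ∣ 396, the Turán graph T(396, 2) has parts of equal size 198, and its edge count e(T(396, 2)) = 39204 attains the density bound exactly.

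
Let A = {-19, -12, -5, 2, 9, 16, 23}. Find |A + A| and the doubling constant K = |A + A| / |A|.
K = |A + A| / |A| = 13/7

Enumerate A + A = {a + b : a, b ∈ A}. With |A| = 7, there are |A|^2 = 49 ordered sum pairs; collecting distinct values, A + A = {-38, -31, -24, -17, -10, -3, 4, 11, 18, 25, 32, 39, 46}, so |A + A| = 13. Thus K = 13/7. Here |A + A| = 2|A| − 1 = 13, the minimum possible — so K = 13/7 is minimal, which holds iff A is an arithmetic progression.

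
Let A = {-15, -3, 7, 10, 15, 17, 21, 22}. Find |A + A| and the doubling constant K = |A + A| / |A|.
K = |A + A| / |A| = 33/8

Enumerate A + A = {a + b : a, b ∈ A}. With |A| = 8, there are |A|^2 = 64 ordered sum pairs; collecting distinct values, A + A = {-30, -18, -8, -6, -5, 0, 2, 4, 6, 7, 12, 14, 17, 18, 19, 20, 22, 24, 25, 27, 28, 29, 30, 31, 32, 34, 36, 37, 38, 39, 42, 43, 44}, so |A + A| = 33. Thus K = 33/8. For comparison, the minimum possible |A + A| over all 8-element sets is 2·8 − 1 = 15 (so min K = 15/8), attained only by arithmetic progressions.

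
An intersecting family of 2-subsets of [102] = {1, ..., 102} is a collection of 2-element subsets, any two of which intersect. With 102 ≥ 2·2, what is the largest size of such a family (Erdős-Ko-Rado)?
max |F| = C(101, 1) = 101

The Erdős-Ko-Rado theorem states: for n ≥ 2k, an intersecting family of k-subsets of an n-element set has size at most C(n − 1, k − 1), with equality for 'star' families {A ⊆ [n] : |A| = k, i ∈ A} (fix an element i). For n = 102, k = 2: C(101, 1) = 101.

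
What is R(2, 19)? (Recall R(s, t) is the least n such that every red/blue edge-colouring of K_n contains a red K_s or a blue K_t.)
R(2, 19) = 19

R(2, k) = k for all k ≥ 2: in a 2-colouring of K_k, either some edge is red (a red K_2) or all edges are blue (a blue K_k). And K_{18} coloured all-blue has no blue K_19, so R(2, 19) > 18. Hence R(2, 19) = 19.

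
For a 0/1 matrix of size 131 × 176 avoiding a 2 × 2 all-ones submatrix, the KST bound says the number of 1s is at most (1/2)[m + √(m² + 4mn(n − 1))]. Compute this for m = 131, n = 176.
z(131, 176; 2, 2) ≤ (1/2)[131 + √(131² + 4·131·176·175)] = (1/2)[131 + √16156361] = 2075.2488

Kővári–Sós–Turán: let r_1, ..., r_131 be the row sums and z = Σ r_i the total number of 1s. Each pair of columns can share at most one row with both entries 1 (else a 2×2 all-ones block appears), so Σ_i C(r_i, 2) ≤ C(176, 2) = 15400. By convexity Σ_i C(r_i, 2) ≥ 131·C(z/131, 2) = z(z − 131)/(2·131), giving z² − 131z − 131·176·175 ≤ 0 and hence z ≤ (1/2)[131 + √(17161 + 4·4034800)] = (1/2)[131 + √16156361] ≈ (1/2)(131 + 4019.4976) = 2075.2488.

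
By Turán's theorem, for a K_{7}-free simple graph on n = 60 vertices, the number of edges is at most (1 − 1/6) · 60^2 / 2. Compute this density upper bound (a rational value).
Turán density bound = (5/6) · 60^2/2 = 1500

Turán's theorem: ex(n, K_{r+1}) is achieved by the complete r-partite Turán graph T(n, r) with parts as balanced as possible, and is at most (1 − 1/r) · n^2/2. For r = 6, n = 60: the density bound is (5/6) · 3600/2 = 1500. Since 6 ∣ 60, the Turán graph T(60, 6) has parts of equal size 10, and its edge count e(T(60, 6)) = 1500 attains the density bound exactly.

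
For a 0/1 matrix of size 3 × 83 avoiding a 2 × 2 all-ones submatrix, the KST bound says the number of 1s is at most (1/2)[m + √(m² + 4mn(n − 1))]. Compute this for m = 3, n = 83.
z(3, 83; 2, 2) ≤ (1/2)[3 + √(3² + 4·3·83·82)] = (1/2)[3 + √81681] = 144.3994

Kővári–Sós–Turán: let r_1, ..., r_3 be the row sums and z = Σ r_i the total number of 1s. Each pair of columns can share at most one row with both entries 1 (else a 2×2 all-ones block appears), so Σ_i C(r_i, 2) ≤ C(83, 2) = 3403. By convexity Σ_i C(r_i, 2) ≥ 3·C(z/3, 2) = z(z − 3)/(2·3), giving z² − 3z − 3·83·82 ≤ 0 and hence z ≤ (1/2)[3 + √(9 + 4·20418)] = (1/2)[3 + √81681] ≈ (1/2)(3 + 285.7989) = 144.3994.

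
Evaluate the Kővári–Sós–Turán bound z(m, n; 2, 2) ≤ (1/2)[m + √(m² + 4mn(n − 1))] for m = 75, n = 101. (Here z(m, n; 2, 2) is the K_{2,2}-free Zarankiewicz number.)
z(75, 101; 2, 2) ≤ (1/2)[75 + √(75² + 4·75·101·100)] = (1/2)[75 + √3035625] = 908.6523

Kővári–Sós–Turán: let r_1, ..., r_75 be the row sums and z = Σ r_i the total number of 1s. Each pair of columns can share at most one row with both entries 1 (else a 2×2 all-ones block appears), so Σ_i C(r_i, 2) ≤ C(101, 2) = 5050. By convexity Σ_i C(r_i, 2) ≥ 75·C(z/75, 2) = z(z − 75)/(2·75), giving z² − 75z − 75·101·100 ≤ 0 and hence z ≤ (1/2)[75 + √(5625 + 4·757500)] = (1/2)[75 + √3035625] ≈ (1/2)(75 + 1742.3045) = 908.6523.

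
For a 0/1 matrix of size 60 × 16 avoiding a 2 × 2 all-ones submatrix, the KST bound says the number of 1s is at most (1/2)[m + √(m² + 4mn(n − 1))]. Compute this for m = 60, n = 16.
z(60, 16; 2, 2) ≤ (1/2)[60 + √(60² + 4·60·16·15)] = (1/2)[60 + √61200] = 153.6932

Kővári–Sós–Turán: let r_1, ..., r_60 be the row sums and z = Σ r_i the total number of 1s. Each pair of columns can share at most one row with both entries 1 (else a 2×2 all-ones block appears), so Σ_i C(r_i, 2) ≤ C(16, 2) = 120. By convexity Σ_i C(r_i, 2) ≥ 60·C(z/60, 2) = z(z − 60)/(2·60), giving z² − 60z − 60·16·15 ≤ 0 and hence z ≤ (1/2)[60 + √(3600 + 4·14400)] = (1/2)[60 + √61200] ≈ (1/2)(60 + 247.3863) = 153.6932.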